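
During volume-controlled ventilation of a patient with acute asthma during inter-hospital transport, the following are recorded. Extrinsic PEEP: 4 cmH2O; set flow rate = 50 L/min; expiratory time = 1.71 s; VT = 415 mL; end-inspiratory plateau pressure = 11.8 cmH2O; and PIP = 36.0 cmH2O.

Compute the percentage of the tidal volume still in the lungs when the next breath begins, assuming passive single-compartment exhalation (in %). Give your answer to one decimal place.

Flow: 50 L/min ÷ 60 = 0.8333 L/s.
R = (PIP − Pplat)/V̇ = (36.0 − 11.8) / 0.8333 = 24.2/0.8333 = 29.041 cmH2O·s/L.
C = Vt/(Pplat − PEEP) = 415.0 / (11.8 − 4) = 415.0/7.8 = 53.205 mL/cmH2O.
τ = R × C = 29.041 × 0.05321 L/cmH2O = 1.545 s.
Fraction remaining at end-expiration = e^(−Te/τ) = e^(−1.71/1.545) = 0.3306 → 33.06%.

33.1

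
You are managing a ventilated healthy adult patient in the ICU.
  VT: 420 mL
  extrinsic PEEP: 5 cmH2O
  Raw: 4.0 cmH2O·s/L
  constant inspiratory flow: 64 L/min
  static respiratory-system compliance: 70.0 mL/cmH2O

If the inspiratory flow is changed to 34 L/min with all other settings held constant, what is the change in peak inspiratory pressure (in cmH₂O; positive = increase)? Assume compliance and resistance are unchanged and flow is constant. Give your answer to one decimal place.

-2.0

Flow: 64 L/min ÷ 60 = 1.0667 L/s.
New flow: 34 L/min ÷ 60 = 0.5667 L/s.
PIP = Vt/C + R·V̇ + PEEP (constant-flow equation of motion).
Only the resistive term changes: ΔPIP = R × ΔV̇ = 4.0 × (0.5667 − 1.0667) = 4.0 × -0.5 = -2.0 cmH2O.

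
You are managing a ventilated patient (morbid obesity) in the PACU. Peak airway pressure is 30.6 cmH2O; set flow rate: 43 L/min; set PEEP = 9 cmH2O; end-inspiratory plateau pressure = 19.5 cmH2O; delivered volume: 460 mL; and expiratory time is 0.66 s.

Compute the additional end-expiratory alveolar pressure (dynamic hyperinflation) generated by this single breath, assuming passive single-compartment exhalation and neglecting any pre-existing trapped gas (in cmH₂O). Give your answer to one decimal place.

Flow: 43 L/min ÷ 60 = 0.7167 L/s.
R = (PIP − Pplat)/V̇ = (30.6 − 19.5) / 0.7167 = 11.1/0.7167 = 15.488 cmH2O·s/L.
C = Vt/(Pplat − PEEP) = 460.0 / (19.5 − 9) = 460.0/10.5 = 43.81 mL/cmH2O.
τ = R × C = 15.488 × 0.04381 L/cmH2O = 0.6785 s.
Fraction remaining = e^(−Te/τ) = e^(−0.66/0.6785) = 0.378; trapped volume = 460.0 × 0.378 = 173.88 mL.
Additional alveolar pressure from trapping ≈ V_trapped / C = 173.88 / 43.81 = 3.969 cmH2O.

4.0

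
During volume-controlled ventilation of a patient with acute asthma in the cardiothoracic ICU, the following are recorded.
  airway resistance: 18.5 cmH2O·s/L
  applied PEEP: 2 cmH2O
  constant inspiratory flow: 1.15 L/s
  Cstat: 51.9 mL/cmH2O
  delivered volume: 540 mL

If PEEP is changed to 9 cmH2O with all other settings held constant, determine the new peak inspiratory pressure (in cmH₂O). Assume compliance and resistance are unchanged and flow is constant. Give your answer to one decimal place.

PIP = Vt/C + R·V̇ + PEEP (constant-flow equation of motion).
Only the baseline term changes: ΔPIP = ΔPEEP = 9 − 2 = 7.0 cmH2O.
Original PIP = 540/51.9 + 18.5×1.15 + 2 = 33.68 cmH2O; new PIP = 33.68 + (7.0) = 40.68 cmH2O.

40.7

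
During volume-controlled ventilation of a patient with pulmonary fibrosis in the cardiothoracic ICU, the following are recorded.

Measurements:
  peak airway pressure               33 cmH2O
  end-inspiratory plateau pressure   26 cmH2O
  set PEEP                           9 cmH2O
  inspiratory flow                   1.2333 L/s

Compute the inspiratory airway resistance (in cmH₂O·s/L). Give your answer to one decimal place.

5.7

Raw = (PIP − Pplat) / flow = (33 − 26) / 1.2333 = 7.0 / 1.2333 = 5.676 cmH2O·s/L.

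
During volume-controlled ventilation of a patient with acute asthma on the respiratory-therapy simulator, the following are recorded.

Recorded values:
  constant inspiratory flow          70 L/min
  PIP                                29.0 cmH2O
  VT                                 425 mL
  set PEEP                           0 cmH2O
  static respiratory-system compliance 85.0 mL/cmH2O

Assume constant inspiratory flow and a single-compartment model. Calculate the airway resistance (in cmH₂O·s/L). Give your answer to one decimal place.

Flow: 70 L/min ÷ 60 = 1.1667 L/s.
Equation of motion (constant flow): PIP = Vt/C + R·V̇ + PEEP.
R·V̇ = PIP − Vt/C − PEEP = 29.0 − 425/85.0 − 0 = 29.0 − 5.0 − 0 = 24.0 cmH2O.
R = 24.0 / 1.1667 = 20.571 cmH2O·s/L.

20.6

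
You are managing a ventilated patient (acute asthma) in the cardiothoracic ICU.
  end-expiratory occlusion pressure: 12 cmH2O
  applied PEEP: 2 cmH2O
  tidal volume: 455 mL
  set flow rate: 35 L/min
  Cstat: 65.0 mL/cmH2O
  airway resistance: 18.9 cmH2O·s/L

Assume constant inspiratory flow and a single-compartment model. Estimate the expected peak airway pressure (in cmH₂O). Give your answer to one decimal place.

Flow: 35 L/min ÷ 60 = 0.5833 L/s.
Total PEEP = 12 cmH2O (set 2 + intrinsic 10); this is the baseline alveolar pressure.
Equation of motion (constant flow): PIP = Vt/C + R·V̇ + PEEP.
PIP = 455/65.0 + 18.9×0.5833 + 12 = 7.0 + 11.024 + 12 = 30.024 cmH2O.

30.0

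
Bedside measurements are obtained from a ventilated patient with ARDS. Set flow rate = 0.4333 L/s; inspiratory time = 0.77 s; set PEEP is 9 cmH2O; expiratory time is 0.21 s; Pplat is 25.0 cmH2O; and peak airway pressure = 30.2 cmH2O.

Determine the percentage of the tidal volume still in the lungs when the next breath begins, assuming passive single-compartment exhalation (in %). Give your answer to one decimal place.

43.2

Vt = flow × Ti = 0.4333 L/s × 0.77 s × 1000 mL/L = 333.64 mL.
R = (PIP − Pplat)/V̇ = (30.2 − 25.0) / 0.4333 = 5.2/0.4333 = 12.001 cmH2O·s/L.
C = Vt/(Pplat − PEEP) = 333.64 / (25.0 − 9) = 333.64/16.0 = 20.853 mL/cmH2O.
τ = R × C = 12.001 × 0.02085 L/cmH2O = 0.2502 s.
Fraction remaining at end-expiration = e^(−Te/τ) = e^(−0.21/0.2502) = 0.432 → 43.2%.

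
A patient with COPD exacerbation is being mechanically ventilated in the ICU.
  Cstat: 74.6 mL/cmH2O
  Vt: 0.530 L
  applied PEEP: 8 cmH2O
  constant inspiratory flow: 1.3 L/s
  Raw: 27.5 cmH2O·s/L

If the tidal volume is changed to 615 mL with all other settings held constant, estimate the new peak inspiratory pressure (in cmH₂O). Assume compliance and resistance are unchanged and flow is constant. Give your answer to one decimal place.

PIP = Vt/C + R·V̇ + PEEP (constant-flow equation of motion).
Only the elastic term changes: ΔPIP = ΔVt / C = (615 − 530) / 74.6 = 1.139 cmH2O.
Original PIP = 530/74.6 + 27.5×1.3 + 8 = 50.855 cmH2O; new PIP = 50.855 + (1.139) = 51.994 cmH2O.

52.0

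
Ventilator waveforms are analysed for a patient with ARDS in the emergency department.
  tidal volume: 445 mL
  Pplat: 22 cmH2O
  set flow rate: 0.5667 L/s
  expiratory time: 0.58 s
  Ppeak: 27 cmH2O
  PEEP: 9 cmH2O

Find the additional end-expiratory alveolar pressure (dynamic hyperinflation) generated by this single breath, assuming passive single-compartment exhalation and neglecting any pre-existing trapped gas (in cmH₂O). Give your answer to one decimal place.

R = (PIP − Pplat)/V̇ = (27 − 22) / 0.5667 = 5.0/0.5667 = 8.823 cmH2O·s/L.
C = Vt/(Pplat − PEEP) = 445.0 / (22 − 9) = 445.0/13.0 = 34.231 mL/cmH2O.
τ = R × C = 8.823 × 0.03423 L/cmH2O = 0.302 s.
Fraction remaining = e^(−Te/τ) = e^(−0.58/0.302) = 0.1465; trapped volume = 445.0 × 0.1465 = 65.193 mL.
Additional alveolar pressure from trapping ≈ V_trapped / C = 65.193 / 34.231 = 1.905 cmH2O.

1.9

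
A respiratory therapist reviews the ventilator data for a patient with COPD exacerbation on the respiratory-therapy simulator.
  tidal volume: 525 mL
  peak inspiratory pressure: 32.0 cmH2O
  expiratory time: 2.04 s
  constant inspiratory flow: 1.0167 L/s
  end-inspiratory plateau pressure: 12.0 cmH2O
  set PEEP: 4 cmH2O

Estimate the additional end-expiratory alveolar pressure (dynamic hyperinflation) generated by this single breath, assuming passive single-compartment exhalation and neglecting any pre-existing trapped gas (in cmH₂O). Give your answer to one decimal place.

R = (PIP − Pplat)/V̇ = (32.0 − 12.0) / 1.0167 = 20.0/1.0167 = 19.671 cmH2O·s/L.
C = Vt/(Pplat − PEEP) = 525.0 / (12.0 − 4) = 525.0/8.0 = 65.625 mL/cmH2O.
τ = R × C = 19.671 × 0.06563 L/cmH2O = 1.291 s.
Fraction remaining = e^(−Te/τ) = e^(−2.04/1.291) = 0.2059; trapped volume = 525.0 × 0.2059 = 108.1 mL.
Additional alveolar pressure from trapping ≈ V_trapped / C = 108.1 / 65.625 = 1.647 cmH2O.

1.6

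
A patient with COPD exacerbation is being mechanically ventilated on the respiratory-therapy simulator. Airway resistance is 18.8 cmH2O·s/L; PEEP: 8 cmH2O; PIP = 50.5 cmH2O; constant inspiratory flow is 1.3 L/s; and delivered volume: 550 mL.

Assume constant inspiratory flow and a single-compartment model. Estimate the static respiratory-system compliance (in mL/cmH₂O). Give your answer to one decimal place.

Equation of motion (constant flow): PIP = Vt/C + R·V̇ + PEEP.
Vt/C = PIP − R·V̇ − PEEP = 50.5 − 18.8×1.3 − 8 = 50.5 − 24.44 − 8 = 18.06 cmH2O.
C = Vt / 18.06 = 550 / 18.06 = 30.454 mL/cmH2O.

30.5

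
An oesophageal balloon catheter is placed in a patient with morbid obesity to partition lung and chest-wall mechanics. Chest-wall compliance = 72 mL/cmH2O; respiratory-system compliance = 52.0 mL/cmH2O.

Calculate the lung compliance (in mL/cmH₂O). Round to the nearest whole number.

187

1/CL = 1/Crs − 1/Ccw.
1/CL = 1/52.0 − 1/72 = 0.005342.
CL = 187.2 mL/cmH2O.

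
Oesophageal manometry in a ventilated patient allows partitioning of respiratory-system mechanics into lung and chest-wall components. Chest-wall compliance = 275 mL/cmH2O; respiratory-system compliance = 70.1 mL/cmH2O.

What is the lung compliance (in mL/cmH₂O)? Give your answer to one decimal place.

94.1

1/CL = 1/Crs − 1/Ccw.
1/CL = 1/70.1 − 1/275 = 0.01063.
CL = 94.073 mL/cmH2O.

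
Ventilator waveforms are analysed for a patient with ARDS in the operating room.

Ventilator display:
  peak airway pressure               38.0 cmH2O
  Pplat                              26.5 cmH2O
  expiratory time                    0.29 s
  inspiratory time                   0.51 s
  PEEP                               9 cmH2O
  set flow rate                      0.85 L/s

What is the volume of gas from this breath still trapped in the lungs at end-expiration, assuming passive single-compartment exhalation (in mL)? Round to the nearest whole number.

Vt = flow × Ti = 0.85 L/s × 0.51 s × 1000 mL/L = 433.5 mL.
R = (PIP − Pplat)/V̇ = (38.0 − 26.5) / 0.85 = 11.5/0.85 = 13.529 cmH2O·s/L.
C = Vt/(Pplat − PEEP) = 433.5 / (26.5 − 9) = 433.5/17.5 = 24.771 mL/cmH2O.
τ = R × C = 13.529 × 0.02477 L/cmH2O = 0.3351 s.
Fraction remaining = e^(−Te/τ) = e^(−0.29/0.3351) = 0.4209.
Trapped volume = 433.5 × 0.4209 = 182.46 mL.

182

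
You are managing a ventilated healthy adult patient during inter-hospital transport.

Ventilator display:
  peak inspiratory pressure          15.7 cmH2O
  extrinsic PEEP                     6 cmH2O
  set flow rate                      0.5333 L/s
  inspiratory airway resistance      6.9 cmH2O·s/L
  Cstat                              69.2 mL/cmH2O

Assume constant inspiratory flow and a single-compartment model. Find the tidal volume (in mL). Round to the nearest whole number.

417

Equation of motion (constant flow): PIP = Vt/C + R·V̇ + PEEP.
Vt/C = PIP − R·V̇ − PEEP = 15.7 − 3.68 − 6 = 6.02 cmH2O.
Vt = C × 6.02 = 69.2 × 6.02 = 416.58 mL.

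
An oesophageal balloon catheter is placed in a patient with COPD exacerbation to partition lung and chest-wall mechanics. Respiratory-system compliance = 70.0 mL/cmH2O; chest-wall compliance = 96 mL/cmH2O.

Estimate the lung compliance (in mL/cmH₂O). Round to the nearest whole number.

258

1/CL = 1/Crs − 1/Ccw.
1/CL = 1/70.0 − 1/96 = 0.003869.
CL = 258.46 mL/cmH2O.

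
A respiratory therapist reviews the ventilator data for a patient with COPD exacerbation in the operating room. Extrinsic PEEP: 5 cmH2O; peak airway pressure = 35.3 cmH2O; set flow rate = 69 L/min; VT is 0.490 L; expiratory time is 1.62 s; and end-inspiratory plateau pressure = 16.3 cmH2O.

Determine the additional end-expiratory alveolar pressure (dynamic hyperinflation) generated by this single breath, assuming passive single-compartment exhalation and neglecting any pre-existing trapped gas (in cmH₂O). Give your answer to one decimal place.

Flow: 69 L/min ÷ 60 = 1.15 L/s.
R = (PIP − Pplat)/V̇ = (35.3 − 16.3) / 1.15 = 19.0/1.15 = 16.522 cmH2O·s/L.
C = Vt/(Pplat − PEEP) = 490.0 / (16.3 − 5) = 490.0/11.3 = 43.363 mL/cmH2O.
τ = R × C = 16.522 × 0.04336 L/cmH2O = 0.7164 s.
Fraction remaining = e^(−Te/τ) = e^(−1.62/0.7164) = 0.1042; trapped volume = 490.0 × 0.1042 = 51.058 mL.
Additional alveolar pressure from trapping ≈ V_trapped / C = 51.058 / 43.363 = 1.177 cmH2O.

1.2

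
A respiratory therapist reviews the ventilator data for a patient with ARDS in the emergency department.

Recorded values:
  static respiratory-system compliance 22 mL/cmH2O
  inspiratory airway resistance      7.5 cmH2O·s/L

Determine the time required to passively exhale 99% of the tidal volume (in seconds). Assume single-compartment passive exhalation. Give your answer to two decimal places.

0.76

τ = R × C = 7.5 × 22 mL/cmH2O = 7.5 × 0.022 L/cmH2O = 0.165 s.
Exhaled fraction f = 1 − e^(−t/τ) → t = −τ·ln(1 − f) = −0.165·ln(0.01) = 0.7599 s.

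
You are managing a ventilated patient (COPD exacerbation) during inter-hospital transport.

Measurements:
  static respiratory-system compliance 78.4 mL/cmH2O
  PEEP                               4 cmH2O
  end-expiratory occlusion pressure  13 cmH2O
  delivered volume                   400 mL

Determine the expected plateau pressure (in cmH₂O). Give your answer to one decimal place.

End-expiratory occlusion gives total PEEP = 13 cmH2O (intrinsic PEEP = 13 − 4 = 9). Use total PEEP for the elastic gradient.
Pplat = PEEPtotal + Vt / Cstat = 13 + 400 / 78.4 = 13 + 5.102 = 18.102 cmH2O.

18.1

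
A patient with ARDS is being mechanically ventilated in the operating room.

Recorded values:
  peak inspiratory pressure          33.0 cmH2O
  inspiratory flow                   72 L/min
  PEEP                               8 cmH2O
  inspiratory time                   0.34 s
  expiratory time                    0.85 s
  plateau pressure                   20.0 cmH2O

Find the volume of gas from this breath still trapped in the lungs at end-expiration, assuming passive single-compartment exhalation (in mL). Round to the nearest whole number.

41

Flow: 72 L/min ÷ 60 = 1.2 L/s.
Vt = flow × Ti = 1.2 L/s × 0.34 s × 1000 mL/L = 408.0 mL.
R = (PIP − Pplat)/V̇ = (33.0 − 20.0) / 1.2 = 13.0/1.2 = 10.833 cmH2O·s/L.
C = Vt/(Pplat − PEEP) = 408.0 / (20.0 − 8) = 408.0/12.0 = 34.0 mL/cmH2O.
τ = R × C = 10.833 × 0.034 L/cmH2O = 0.3683 s.
Fraction remaining = e^(−Te/τ) = e^(−0.85/0.3683) = 0.09947.
Trapped volume = 408.0 × 0.09947 = 40.584 mL.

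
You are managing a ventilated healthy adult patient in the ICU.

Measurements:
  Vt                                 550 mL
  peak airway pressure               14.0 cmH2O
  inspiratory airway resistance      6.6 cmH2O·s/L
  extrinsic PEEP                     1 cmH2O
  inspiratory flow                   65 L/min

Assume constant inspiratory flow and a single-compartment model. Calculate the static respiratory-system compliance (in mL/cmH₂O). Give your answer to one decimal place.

94.0

Flow: 65 L/min ÷ 60 = 1.0833 L/s.
Equation of motion (constant flow): PIP = Vt/C + R·V̇ + PEEP.
Vt/C = PIP − R·V̇ − PEEP = 14.0 − 6.6×1.0833 − 1 = 14.0 − 7.15 − 1 = 5.85 cmH2O.
C = Vt / 5.85 = 550 / 5.85 = 94.017 mL/cmH2O.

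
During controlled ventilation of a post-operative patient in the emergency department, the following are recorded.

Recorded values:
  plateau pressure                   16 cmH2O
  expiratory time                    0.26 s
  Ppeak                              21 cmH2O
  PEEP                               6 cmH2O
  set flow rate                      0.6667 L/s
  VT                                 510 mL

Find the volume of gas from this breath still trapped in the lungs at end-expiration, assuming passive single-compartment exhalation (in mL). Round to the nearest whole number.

258

R = (PIP − Pplat)/V̇ = (21 − 16) / 0.6667 = 5.0/0.6667 = 7.5 cmH2O·s/L.
C = Vt/(Pplat − PEEP) = 510.0 / (16 − 6) = 510.0/10.0 = 51.0 mL/cmH2O.
τ = R × C = 7.5 × 0.051 L/cmH2O = 0.3825 s.
Fraction remaining = e^(−Te/τ) = e^(−0.26/0.3825) = 0.5067.
Trapped volume = 510.0 × 0.5067 = 258.42 mL.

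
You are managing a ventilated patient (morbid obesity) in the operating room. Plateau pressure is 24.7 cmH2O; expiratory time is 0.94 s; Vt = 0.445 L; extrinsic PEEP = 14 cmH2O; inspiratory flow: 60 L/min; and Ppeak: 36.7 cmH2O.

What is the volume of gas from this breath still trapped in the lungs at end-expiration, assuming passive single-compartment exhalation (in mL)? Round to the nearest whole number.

Flow: 60 L/min ÷ 60 = 1 L/s.
R = (PIP − Pplat)/V̇ = (36.7 − 24.7) / 1 = 12.0/1 = 12.0 cmH2O·s/L.
C = Vt/(Pplat − PEEP) = 445.0 / (24.7 − 14) = 445.0/10.7 = 41.589 mL/cmH2O.
τ = R × C = 12.0 × 0.04159 L/cmH2O = 0.4991 s.
Fraction remaining = e^(−Te/τ) = e^(−0.94/0.4991) = 0.1521.
Trapped volume = 445.0 × 0.1521 = 67.685 mL.

68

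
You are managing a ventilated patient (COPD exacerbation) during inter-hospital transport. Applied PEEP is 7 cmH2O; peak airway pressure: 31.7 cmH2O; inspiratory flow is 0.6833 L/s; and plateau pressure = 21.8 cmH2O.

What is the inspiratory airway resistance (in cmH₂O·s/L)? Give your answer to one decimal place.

Raw = (PIP − Pplat) / flow = (31.7 − 21.8) / 0.6833 = 9.9 / 0.6833 = 14.489 cmH2O·s/L.

14.5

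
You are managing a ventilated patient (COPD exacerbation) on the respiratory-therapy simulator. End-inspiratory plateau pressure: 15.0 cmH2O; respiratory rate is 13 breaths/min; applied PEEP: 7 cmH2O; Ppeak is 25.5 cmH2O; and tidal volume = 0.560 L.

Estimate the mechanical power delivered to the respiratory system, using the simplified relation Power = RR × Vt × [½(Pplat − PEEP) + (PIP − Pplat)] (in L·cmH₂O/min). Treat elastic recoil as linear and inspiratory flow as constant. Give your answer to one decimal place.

Per-breath work = Vt × [½(Pplat−PEEP) + (PIP−Pplat)] = 0.560 × [0.5×8.0 + 10.5] = 0.560 × 14.5 = 8.12 L·cmH2O.
Power = 13 × 8.12 = 105.56 L·cmH2O/min.

105.6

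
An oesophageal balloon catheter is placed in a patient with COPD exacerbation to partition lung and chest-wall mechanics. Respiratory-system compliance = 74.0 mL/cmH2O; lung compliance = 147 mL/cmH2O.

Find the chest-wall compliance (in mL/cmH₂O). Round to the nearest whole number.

149

1/Ccw = 1/Crs − 1/CL.
1/Ccw = 1/74.0 − 1/147 = 0.006711.
Ccw = 149.01 mL/cmH2O.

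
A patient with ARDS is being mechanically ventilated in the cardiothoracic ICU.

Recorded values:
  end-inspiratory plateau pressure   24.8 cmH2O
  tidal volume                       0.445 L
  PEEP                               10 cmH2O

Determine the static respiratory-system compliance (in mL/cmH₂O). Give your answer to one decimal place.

30.1

Cstat = Vt / (Pplat − PEEP) = 445 / (24.8 − 10) = 445 / 14.8 = 30.068 mL/cmH2O.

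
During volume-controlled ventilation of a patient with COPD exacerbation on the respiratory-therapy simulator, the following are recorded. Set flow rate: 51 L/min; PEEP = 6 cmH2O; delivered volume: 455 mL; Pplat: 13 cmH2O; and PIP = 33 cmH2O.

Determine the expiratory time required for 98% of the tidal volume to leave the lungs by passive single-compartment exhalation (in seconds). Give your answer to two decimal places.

Flow: 51 L/min ÷ 60 = 0.85 L/s.
R = (PIP − Pplat)/V̇ = (33 − 13) / 0.85 = 20.0/0.85 = 23.529 cmH2O·s/L.
C = Vt/(Pplat − PEEP) = 455.0 / (13 − 6) = 455.0/7.0 = 65.0 mL/cmH2O.
τ = R × C = 23.529 × 0.065 L/cmH2O = 1.529 s.
t = −τ·ln(1 − 0.98) = −1.529·ln(0.02) = 5.981 s.

5.98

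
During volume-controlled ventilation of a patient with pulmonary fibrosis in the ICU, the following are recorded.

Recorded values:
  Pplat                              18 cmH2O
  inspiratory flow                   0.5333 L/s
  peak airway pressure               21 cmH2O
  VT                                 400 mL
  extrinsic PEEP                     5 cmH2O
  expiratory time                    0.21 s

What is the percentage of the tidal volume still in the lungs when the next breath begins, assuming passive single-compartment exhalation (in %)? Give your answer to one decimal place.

29.7

R = (PIP − Pplat)/V̇ = (21 − 18) / 0.5333 = 3.0/0.5333 = 5.625 cmH2O·s/L.
C = Vt/(Pplat − PEEP) = 400.0 / (18 − 5) = 400.0/13.0 = 30.769 mL/cmH2O.
τ = R × C = 5.625 × 0.03077 L/cmH2O = 0.1731 s.
Fraction remaining at end-expiration = e^(−Te/τ) = e^(−0.21/0.1731) = 0.2973 → 29.73%.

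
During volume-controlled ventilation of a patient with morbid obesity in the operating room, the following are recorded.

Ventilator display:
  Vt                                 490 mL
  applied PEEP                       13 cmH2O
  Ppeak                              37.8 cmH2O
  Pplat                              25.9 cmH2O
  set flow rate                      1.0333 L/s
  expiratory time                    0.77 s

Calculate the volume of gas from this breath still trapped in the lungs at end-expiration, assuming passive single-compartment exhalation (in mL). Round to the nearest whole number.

R = (PIP − Pplat)/V̇ = (37.8 − 25.9) / 1.0333 = 11.9/1.0333 = 11.517 cmH2O·s/L.
C = Vt/(Pplat − PEEP) = 490.0 / (25.9 − 13) = 490.0/12.9 = 37.984 mL/cmH2O.
τ = R × C = 11.517 × 0.03798 L/cmH2O = 0.4374 s.
Fraction remaining = e^(−Te/τ) = e^(−0.77/0.4374) = 0.172.
Trapped volume = 490.0 × 0.172 = 84.28 mL.

84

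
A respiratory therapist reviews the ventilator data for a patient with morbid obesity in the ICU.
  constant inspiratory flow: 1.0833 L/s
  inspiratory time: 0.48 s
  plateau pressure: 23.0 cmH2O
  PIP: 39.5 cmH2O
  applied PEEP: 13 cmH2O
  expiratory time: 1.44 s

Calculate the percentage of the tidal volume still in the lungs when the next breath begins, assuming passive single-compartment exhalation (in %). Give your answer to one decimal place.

Vt = flow × Ti = 1.0833 L/s × 0.48 s × 1000 mL/L = 519.98 mL.
R = (PIP − Pplat)/V̇ = (39.5 − 23.0) / 1.0833 = 16.5/1.0833 = 15.231 cmH2O·s/L.
C = Vt/(Pplat − PEEP) = 519.98 / (23.0 − 13) = 519.98/10.0 = 51.998 mL/cmH2O.
τ = R × C = 15.231 × 0.052 L/cmH2O = 0.792 s.
Fraction remaining at end-expiration = e^(−Te/τ) = e^(−1.44/0.792) = 0.1623 → 16.23%.

16.2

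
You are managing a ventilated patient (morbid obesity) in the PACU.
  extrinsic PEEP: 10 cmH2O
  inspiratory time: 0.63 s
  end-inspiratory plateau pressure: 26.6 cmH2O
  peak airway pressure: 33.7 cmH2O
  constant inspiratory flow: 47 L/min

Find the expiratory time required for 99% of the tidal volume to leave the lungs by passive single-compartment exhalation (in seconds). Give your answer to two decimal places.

1.24

Flow: 47 L/min ÷ 60 = 0.7833 L/s.
Vt = flow × Ti = 0.7833 L/s × 0.63 s × 1000 mL/L = 493.48 mL.
R = (PIP − Pplat)/V̇ = (33.7 − 26.6) / 0.7833 = 7.1/0.7833 = 9.064 cmH2O·s/L.
C = Vt/(Pplat − PEEP) = 493.48 / (26.6 − 10) = 493.48/16.6 = 29.728 mL/cmH2O.
τ = R × C = 9.064 × 0.02973 L/cmH2O = 0.2695 s.
t = −τ·ln(1 − 0.99) = −0.2695·ln(0.01) = 1.241 s.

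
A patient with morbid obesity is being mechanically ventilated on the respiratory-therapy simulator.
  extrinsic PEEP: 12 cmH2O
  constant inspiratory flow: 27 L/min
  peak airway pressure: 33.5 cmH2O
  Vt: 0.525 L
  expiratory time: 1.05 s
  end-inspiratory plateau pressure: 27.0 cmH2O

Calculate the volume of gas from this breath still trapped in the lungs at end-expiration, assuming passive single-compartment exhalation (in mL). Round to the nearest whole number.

66

Flow: 27 L/min ÷ 60 = 0.45 L/s.
R = (PIP − Pplat)/V̇ = (33.5 − 27.0) / 0.45 = 6.5/0.45 = 14.444 cmH2O·s/L.
C = Vt/(Pplat − PEEP) = 525.0 / (27.0 − 12) = 525.0/15.0 = 35.0 mL/cmH2O.
τ = R × C = 14.444 × 0.035 L/cmH2O = 0.5055 s.
Fraction remaining = e^(−Te/τ) = e^(−1.05/0.5055) = 0.1253.
Trapped volume = 525.0 × 0.1253 = 65.783 mL.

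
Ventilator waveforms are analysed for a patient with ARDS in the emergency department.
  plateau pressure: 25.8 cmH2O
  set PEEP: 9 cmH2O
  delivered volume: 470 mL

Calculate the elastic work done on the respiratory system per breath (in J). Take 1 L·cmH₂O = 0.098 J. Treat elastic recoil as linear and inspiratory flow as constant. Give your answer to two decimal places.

0.39

Elastic work ≈ ½ × (Pplat − PEEP) × Vt = 0.5 × (25.8 − 9) × 0.470 L = 0.5 × 16.8 × 0.470 = 3.948 L·cmH2O.
× 0.098 J/(L·cmH2O) → 0.3869 J.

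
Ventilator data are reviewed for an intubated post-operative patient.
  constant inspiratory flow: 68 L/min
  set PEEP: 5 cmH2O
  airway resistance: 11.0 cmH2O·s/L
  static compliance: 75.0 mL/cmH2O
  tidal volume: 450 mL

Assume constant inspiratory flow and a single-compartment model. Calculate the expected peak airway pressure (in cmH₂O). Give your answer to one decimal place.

23.5

Flow: 68 L/min ÷ 60 = 1.1333 L/s.
Equation of motion (constant flow): PIP = Vt/C + R·V̇ + PEEP.
PIP = 450/75.0 + 11.0×1.1333 + 5 = 6.0 + 12.466 + 5 = 23.466 cmH2O.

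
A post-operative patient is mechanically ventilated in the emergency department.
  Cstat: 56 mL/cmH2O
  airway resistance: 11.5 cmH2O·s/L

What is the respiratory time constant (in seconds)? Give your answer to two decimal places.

0.64

τ = R × C = 11.5 × 56 mL/cmH2O = 11.5 × 0.056 L/cmH2O = 0.644 s.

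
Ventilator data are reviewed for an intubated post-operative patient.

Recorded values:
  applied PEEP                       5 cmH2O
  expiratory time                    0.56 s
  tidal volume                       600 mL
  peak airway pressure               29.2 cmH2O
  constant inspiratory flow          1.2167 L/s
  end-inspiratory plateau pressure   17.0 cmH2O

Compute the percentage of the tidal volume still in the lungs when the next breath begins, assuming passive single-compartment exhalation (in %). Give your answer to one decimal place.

R = (PIP − Pplat)/V̇ = (29.2 − 17.0) / 1.2167 = 12.2/1.2167 = 10.027 cmH2O·s/L.
C = Vt/(Pplat − PEEP) = 600.0 / (17.0 − 5) = 600.0/12.0 = 50.0 mL/cmH2O.
τ = R × C = 10.027 × 0.05 L/cmH2O = 0.5014 s.
Fraction remaining at end-expiration = e^(−Te/τ) = e^(−0.56/0.5014) = 0.3273 → 32.73%.

32.7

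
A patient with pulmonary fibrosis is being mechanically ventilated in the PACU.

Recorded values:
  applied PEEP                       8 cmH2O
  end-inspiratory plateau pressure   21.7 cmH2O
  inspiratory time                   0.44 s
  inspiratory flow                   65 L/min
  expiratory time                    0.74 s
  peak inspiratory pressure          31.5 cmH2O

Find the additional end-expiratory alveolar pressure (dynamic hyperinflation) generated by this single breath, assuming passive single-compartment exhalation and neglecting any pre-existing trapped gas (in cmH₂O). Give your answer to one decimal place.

1.3

Flow: 65 L/min ÷ 60 = 1.0833 L/s.
Vt = flow × Ti = 1.0833 L/s × 0.44 s × 1000 mL/L = 476.65 mL.
R = (PIP − Pplat)/V̇ = (31.5 − 21.7) / 1.0833 = 9.8/1.0833 = 9.046 cmH2O·s/L.
C = Vt/(Pplat − PEEP) = 476.65 / (21.7 − 8) = 476.65/13.7 = 34.792 mL/cmH2O.
τ = R × C = 9.046 × 0.03479 L/cmH2O = 0.3147 s.
Fraction remaining = e^(−Te/τ) = e^(−0.74/0.3147) = 0.09523; trapped volume = 476.65 × 0.09523 = 45.391 mL.
Additional alveolar pressure from trapping ≈ V_trapped / C = 45.391 / 34.792 = 1.305 cmH2O.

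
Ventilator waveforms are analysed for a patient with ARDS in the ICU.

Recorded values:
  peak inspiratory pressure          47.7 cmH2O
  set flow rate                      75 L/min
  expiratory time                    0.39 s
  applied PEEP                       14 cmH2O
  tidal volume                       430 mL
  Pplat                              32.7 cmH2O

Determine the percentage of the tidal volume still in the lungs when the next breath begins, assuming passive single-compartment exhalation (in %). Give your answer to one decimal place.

Flow: 75 L/min ÷ 60 = 1.25 L/s.
R = (PIP − Pplat)/V̇ = (47.7 − 32.7) / 1.25 = 15.0/1.25 = 12.0 cmH2O·s/L.
C = Vt/(Pplat − PEEP) = 430.0 / (32.7 − 14) = 430.0/18.7 = 22.995 mL/cmH2O.
τ = R × C = 12.0 × 0.023 L/cmH2O = 0.276 s.
Fraction remaining at end-expiration = e^(−Te/τ) = e^(−0.39/0.276) = 0.2434 → 24.34%.

24.3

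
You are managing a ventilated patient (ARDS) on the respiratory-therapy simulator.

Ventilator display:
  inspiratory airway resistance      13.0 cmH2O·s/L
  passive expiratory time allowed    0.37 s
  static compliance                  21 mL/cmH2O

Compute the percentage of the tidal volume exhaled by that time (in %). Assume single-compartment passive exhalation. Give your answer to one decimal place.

74.2

τ = R × C = 13.0 × 21 mL/cmH2O = 13.0 × 0.021 L/cmH2O = 0.273 s.
Passive exhalation: V(t)/V₀ = e^(−t/τ) = e^(−0.37/0.273) = 0.2579.
Fraction exhaled = 1 − 0.2579 = 0.7421 → 74.21%.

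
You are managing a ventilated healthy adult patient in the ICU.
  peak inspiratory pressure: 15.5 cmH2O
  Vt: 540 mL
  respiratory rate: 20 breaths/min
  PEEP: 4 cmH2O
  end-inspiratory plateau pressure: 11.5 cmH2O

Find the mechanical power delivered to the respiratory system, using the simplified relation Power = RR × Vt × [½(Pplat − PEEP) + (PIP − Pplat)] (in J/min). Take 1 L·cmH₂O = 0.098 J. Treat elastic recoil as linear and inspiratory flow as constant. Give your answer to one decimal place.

8.2

Per-breath work = Vt × [½(Pplat−PEEP) + (PIP−Pplat)] = 0.540 × [0.5×7.5 + 4.0] = 0.540 × 7.75 = 4.185 L·cmH2O.
Power = 20 × 4.185 = 83.7 L·cmH2O/min.
× 0.098 J/(L·cmH2O) → 8.203 J/min.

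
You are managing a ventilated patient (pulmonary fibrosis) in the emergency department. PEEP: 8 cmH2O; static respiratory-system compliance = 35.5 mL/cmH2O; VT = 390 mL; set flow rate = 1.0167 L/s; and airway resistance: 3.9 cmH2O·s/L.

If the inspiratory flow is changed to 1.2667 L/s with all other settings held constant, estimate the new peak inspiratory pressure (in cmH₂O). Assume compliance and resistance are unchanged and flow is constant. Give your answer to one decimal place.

PIP = Vt/C + R·V̇ + PEEP (constant-flow equation of motion).
Only the resistive term changes: ΔPIP = R × ΔV̇ = 3.9 × (1.2667 − 1.0167) = 3.9 × 0.25 = 0.975 cmH2O.
Original PIP = 390/35.5 + 3.9×1.0167 + 8 = 22.951 cmH2O; new PIP = 22.951 + (0.975) = 23.926 cmH2O.

23.9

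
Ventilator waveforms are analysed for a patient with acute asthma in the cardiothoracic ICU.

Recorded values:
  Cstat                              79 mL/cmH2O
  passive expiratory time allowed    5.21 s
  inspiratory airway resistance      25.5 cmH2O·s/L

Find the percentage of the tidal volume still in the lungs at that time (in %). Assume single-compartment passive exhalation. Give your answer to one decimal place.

τ = R × C = 25.5 × 79 mL/cmH2O = 25.5 × 0.079 L/cmH2O = 2.015 s.
Passive exhalation: V(t)/V₀ = e^(−t/τ) = e^(−5.21/2.015) = 0.07535.
Fraction remaining = 0.07535 → 7.535%.

7.5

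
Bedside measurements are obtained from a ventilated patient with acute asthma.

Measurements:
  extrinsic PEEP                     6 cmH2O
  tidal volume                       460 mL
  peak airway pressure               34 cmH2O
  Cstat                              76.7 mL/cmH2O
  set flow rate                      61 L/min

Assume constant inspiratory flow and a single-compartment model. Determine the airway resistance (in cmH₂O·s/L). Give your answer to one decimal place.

21.6

Flow: 61 L/min ÷ 60 = 1.0167 L/s.
Equation of motion (constant flow): PIP = Vt/C + R·V̇ + PEEP.
R·V̇ = PIP − Vt/C − PEEP = 34 − 460/76.7 − 6 = 34 − 5.997 − 6 = 22.003 cmH2O.
R = 22.003 / 1.0167 = 21.642 cmH2O·s/L.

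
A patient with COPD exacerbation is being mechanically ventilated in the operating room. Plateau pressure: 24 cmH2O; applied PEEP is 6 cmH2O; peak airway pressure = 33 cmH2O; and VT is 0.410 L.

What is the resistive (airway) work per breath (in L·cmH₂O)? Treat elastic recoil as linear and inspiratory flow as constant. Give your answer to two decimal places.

With constant inspiratory flow the resistive pressure is constant at PIP − Pplat = 33 − 24 = 9.0 cmH2O, so resistive work = 9.0 × 0.410 = 3.69 L·cmH2O.

3.69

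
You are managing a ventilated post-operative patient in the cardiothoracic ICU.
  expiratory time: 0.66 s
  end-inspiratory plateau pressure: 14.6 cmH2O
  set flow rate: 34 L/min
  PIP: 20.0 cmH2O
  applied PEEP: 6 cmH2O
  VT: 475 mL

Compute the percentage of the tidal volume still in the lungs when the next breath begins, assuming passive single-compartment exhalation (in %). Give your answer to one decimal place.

Flow: 34 L/min ÷ 60 = 0.5667 L/s.
R = (PIP − Pplat)/V̇ = (20.0 − 14.6) / 0.5667 = 5.4/0.5667 = 9.529 cmH2O·s/L.
C = Vt/(Pplat − PEEP) = 475.0 / (14.6 − 6) = 475.0/8.6 = 55.233 mL/cmH2O.
τ = R × C = 9.529 × 0.05523 L/cmH2O = 0.5263 s.
Fraction remaining at end-expiration = e^(−Te/τ) = e^(−0.66/0.5263) = 0.2854 → 28.54%.

28.5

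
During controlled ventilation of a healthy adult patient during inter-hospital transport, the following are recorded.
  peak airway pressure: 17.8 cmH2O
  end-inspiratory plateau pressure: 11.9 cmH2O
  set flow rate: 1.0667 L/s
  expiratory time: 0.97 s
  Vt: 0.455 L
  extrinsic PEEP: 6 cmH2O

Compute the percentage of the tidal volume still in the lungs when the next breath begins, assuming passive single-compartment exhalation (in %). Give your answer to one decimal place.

R = (PIP − Pplat)/V̇ = (17.8 − 11.9) / 1.0667 = 5.9/1.0667 = 5.531 cmH2O·s/L.
C = Vt/(Pplat − PEEP) = 455.0 / (11.9 − 6) = 455.0/5.9 = 77.119 mL/cmH2O.
τ = R × C = 5.531 × 0.07712 L/cmH2O = 0.4266 s.
Fraction remaining at end-expiration = e^(−Te/τ) = e^(−0.97/0.4266) = 0.1029 → 10.29%.

10.3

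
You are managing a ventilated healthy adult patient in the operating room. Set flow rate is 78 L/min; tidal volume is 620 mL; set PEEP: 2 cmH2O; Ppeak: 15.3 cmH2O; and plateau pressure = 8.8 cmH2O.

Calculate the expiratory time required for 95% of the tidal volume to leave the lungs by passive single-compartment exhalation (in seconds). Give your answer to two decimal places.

Flow: 78 L/min ÷ 60 = 1.3 L/s.
R = (PIP − Pplat)/V̇ = (15.3 − 8.8) / 1.3 = 6.5/1.3 = 5.0 cmH2O·s/L.
C = Vt/(Pplat − PEEP) = 620.0 / (8.8 − 2) = 620.0/6.8 = 91.176 mL/cmH2O.
τ = R × C = 5.0 × 0.09118 L/cmH2O = 0.4559 s.
t = −τ·ln(1 − 0.95) = −0.4559·ln(0.05) = 1.366 s.

1.37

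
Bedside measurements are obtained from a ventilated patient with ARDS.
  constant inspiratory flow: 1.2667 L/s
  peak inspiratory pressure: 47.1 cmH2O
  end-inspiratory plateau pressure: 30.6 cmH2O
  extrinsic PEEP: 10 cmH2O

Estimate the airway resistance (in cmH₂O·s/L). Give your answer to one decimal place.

13.0

Raw = (PIP − Pplat) / flow = (47.1 − 30.6) / 1.2667 = 16.5 / 1.2667 = 13.026 cmH2O·s/L.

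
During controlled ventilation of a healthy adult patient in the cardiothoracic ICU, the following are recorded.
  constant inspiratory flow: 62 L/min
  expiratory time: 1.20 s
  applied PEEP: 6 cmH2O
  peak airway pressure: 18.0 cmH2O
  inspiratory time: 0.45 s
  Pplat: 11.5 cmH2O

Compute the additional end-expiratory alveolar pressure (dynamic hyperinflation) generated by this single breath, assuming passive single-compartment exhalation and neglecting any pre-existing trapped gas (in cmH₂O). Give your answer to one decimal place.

Flow: 62 L/min ÷ 60 = 1.0333 L/s.
Vt = flow × Ti = 1.0333 L/s × 0.45 s × 1000 mL/L = 464.99 mL.
R = (PIP − Pplat)/V̇ = (18.0 − 11.5) / 1.0333 = 6.5/1.0333 = 6.291 cmH2O·s/L.
C = Vt/(Pplat − PEEP) = 464.99 / (11.5 − 6) = 464.99/5.5 = 84.544 mL/cmH2O.
τ = R × C = 6.291 × 0.08454 L/cmH2O = 0.5318 s.
Fraction remaining = e^(−Te/τ) = e^(−1.20/0.5318) = 0.1047; trapped volume = 464.99 × 0.1047 = 48.684 mL.
Additional alveolar pressure from trapping ≈ V_trapped / C = 48.684 / 84.544 = 0.5758 cmH2O.

0.6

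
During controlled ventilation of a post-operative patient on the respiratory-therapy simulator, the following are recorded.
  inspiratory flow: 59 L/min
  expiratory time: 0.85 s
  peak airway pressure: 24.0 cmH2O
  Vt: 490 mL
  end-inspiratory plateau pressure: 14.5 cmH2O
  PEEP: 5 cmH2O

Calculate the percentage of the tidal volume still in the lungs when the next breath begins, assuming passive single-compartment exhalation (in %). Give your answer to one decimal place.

Flow: 59 L/min ÷ 60 = 0.9833 L/s.
R = (PIP − Pplat)/V̇ = (24.0 − 14.5) / 0.9833 = 9.5/0.9833 = 9.661 cmH2O·s/L.
C = Vt/(Pplat − PEEP) = 490.0 / (14.5 − 5) = 490.0/9.5 = 51.579 mL/cmH2O.
τ = R × C = 9.661 × 0.05158 L/cmH2O = 0.4983 s.
Fraction remaining at end-expiration = e^(−Te/τ) = e^(−0.85/0.4983) = 0.1816 → 18.16%.

18.2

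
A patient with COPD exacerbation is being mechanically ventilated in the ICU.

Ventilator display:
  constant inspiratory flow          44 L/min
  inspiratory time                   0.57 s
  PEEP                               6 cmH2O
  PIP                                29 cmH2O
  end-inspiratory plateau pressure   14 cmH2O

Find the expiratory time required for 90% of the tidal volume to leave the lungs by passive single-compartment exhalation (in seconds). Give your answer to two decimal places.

2.46

Flow: 44 L/min ÷ 60 = 0.7333 L/s.
Vt = flow × Ti = 0.7333 L/s × 0.57 s × 1000 mL/L = 417.98 mL.
R = (PIP − Pplat)/V̇ = (29 − 14) / 0.7333 = 15.0/0.7333 = 20.455 cmH2O·s/L.
C = Vt/(Pplat − PEEP) = 417.98 / (14 − 6) = 417.98/8.0 = 52.248 mL/cmH2O.
τ = R × C = 20.455 × 0.05225 L/cmH2O = 1.069 s.
t = −τ·ln(1 − 0.90) = −1.069·ln(0.1) = 2.461 s.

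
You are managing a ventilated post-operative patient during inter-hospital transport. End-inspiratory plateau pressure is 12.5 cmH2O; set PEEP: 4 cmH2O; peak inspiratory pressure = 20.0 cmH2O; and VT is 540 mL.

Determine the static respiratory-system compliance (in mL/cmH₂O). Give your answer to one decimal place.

63.5

Cstat = Vt / (Pplat − PEEP) = 540 / (12.5 − 4) = 540 / 8.5 = 63.529 mL/cmH2O.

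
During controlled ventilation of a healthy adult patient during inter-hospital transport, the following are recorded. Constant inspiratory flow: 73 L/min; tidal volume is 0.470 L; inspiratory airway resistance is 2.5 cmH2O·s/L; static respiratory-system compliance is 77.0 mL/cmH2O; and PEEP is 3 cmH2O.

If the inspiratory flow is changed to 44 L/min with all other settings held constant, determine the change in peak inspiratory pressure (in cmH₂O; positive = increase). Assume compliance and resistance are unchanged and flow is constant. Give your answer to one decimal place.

-1.2

Flow: 73 L/min ÷ 60 = 1.2167 L/s.
New flow: 44 L/min ÷ 60 = 0.7333 L/s.
PIP = Vt/C + R·V̇ + PEEP (constant-flow equation of motion).
Only the resistive term changes: ΔPIP = R × ΔV̇ = 2.5 × (0.7333 − 1.2167) = 2.5 × -0.4834 = -1.209 cmH2O.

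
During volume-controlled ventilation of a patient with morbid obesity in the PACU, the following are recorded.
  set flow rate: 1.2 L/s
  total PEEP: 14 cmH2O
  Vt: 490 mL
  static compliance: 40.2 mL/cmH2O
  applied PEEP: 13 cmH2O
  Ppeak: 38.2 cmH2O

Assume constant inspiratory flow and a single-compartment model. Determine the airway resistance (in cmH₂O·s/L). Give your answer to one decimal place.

10.0

Total PEEP = 14 cmH2O (set 13 + intrinsic 1); this is the baseline alveolar pressure.
Equation of motion (constant flow): PIP = Vt/C + R·V̇ + PEEP.
R·V̇ = PIP − Vt/C − PEEP = 38.2 − 490/40.2 − 14 = 38.2 − 12.189 − 14 = 12.011 cmH2O.
R = 12.011 / 1.2 = 10.009 cmH2O·s/L.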